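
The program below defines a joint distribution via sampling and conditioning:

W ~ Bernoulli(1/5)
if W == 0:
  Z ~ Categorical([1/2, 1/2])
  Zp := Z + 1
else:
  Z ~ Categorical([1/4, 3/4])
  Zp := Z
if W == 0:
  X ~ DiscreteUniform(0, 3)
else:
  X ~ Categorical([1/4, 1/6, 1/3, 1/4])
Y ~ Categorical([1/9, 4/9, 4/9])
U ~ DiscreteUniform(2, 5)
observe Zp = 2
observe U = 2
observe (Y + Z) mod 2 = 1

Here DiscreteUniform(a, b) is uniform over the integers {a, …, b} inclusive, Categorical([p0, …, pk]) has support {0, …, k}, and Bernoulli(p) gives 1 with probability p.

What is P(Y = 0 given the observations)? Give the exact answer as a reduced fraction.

P(Y = 0 | obs) = 1/5

Enumerate traces; 8 have nonzero weight after conditioning:
  (W=0, Z=1, X=0, Y=0, U=2) weight 1/360
  (W=0, Z=1, X=0, Y=2, U=2) weight 1/90
  (W=0, Z=1, X=1, Y=0, U=2) weight 1/360
  (W=0, Z=1, X=1, Y=2, U=2) weight 1/90
  (W=0, Z=1, X=2, Y=0, U=2) weight 1/360
  (W=0, Z=1, X=2, Y=2, U=2) weight 1/90
  (W=0, Z=1, X=3, Y=0, U=2) weight 1/360
  (W=0, Z=1, X=3, Y=2, U=2) weight 1/90
Group by Y:
  weight(Y=0) = 1/90
  weight(Y=2) = 2/45
Total weight = 1/90 + 2/45 = 1/18
P(Y=0 | obs) = 1/90 / 1/18 = 1/5
P(Y=2 | obs) = 2/45 / 1/18 = 4/5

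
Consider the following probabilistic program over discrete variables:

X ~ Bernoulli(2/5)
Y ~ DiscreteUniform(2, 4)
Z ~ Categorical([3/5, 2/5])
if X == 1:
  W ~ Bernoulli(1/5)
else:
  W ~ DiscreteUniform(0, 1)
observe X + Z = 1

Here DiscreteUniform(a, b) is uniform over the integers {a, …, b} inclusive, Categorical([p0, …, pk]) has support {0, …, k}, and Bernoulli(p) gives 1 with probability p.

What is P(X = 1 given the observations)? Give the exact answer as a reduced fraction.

Enumerate traces; 12 have nonzero weight after conditioning:
  (X=0, Y=2, Z=1, W=0) weight 1/25
  (X=0, Y=2, Z=1, W=1) weight 1/25
  (X=0, Y=3, Z=1, W=0) weight 1/25
  (X=0, Y=3, Z=1, W=1) weight 1/25
  (X=0, Y=4, Z=1, W=0) weight 1/25
  (X=0, Y=4, Z=1, W=1) weight 1/25
  (X=1, Y=2, Z=0, W=0) weight 8/125
  (X=1, Y=2, Z=0, W=1) weight 2/125
  … 4 more
Group by X:
  weight(X=0) = 6/25
  weight(X=1) = 6/25
Total weight = 6/25 + 6/25 = 12/25
P(X=0 | obs) = 6/25 / 12/25 = 1/2
P(X=1 | obs) = 6/25 / 12/25 = 1/2

P(X = 1 | obs) = 1/2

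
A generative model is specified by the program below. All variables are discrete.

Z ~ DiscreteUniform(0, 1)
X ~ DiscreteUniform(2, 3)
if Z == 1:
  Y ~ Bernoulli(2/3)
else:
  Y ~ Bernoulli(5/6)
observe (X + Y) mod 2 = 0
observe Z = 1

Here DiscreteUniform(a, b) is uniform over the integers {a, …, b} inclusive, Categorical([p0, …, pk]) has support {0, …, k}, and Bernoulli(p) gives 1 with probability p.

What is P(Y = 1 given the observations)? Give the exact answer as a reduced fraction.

P(Y = 1 | obs) = 2/3

Enumerate traces; 2 have nonzero weight after conditioning:
  (Z=1, X=2, Y=0) weight 1/12
  (Z=1, X=3, Y=1) weight 1/6
Group by Y:
  weight(Y=0) = 1/12
  weight(Y=1) = 1/6
Total weight = 1/12 + 1/6 = 1/4
P(Y=0 | obs) = 1/12 / 1/4 = 1/3
P(Y=1 | obs) = 1/6 / 1/4 = 2/3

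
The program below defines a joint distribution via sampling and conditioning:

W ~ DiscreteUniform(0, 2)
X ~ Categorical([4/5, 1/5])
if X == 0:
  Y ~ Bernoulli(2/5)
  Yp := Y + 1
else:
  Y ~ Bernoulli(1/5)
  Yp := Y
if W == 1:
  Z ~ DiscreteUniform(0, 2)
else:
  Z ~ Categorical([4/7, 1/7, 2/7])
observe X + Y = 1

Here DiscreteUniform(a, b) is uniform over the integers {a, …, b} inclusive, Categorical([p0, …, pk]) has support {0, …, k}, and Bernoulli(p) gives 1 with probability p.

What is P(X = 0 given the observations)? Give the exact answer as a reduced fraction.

Enumerate traces; 18 have nonzero weight after conditioning:
  (W=0, X=0, Y=1, Z=0) weight 32/525
  (W=0, X=0, Y=1, Z=1) weight 8/525
  (W=0, X=0, Y=1, Z=2) weight 16/525
  (W=0, X=1, Y=0, Z=0) weight 16/525
  (W=0, X=1, Y=0, Z=1) weight 4/525
  (W=0, X=1, Y=0, Z=2) weight 8/525
  (W=1, X=0, Y=1, Z=0) weight 8/225
  (W=1, X=0, Y=1, Z=1) weight 8/225
  … 10 more
Group by X:
  weight(X=0) = 8/25
  weight(X=1) = 4/25
Total weight = 8/25 + 4/25 = 12/25
P(X=0 | obs) = 8/25 / 12/25 = 2/3
P(X=1 | obs) = 4/25 / 12/25 = 1/3

P(X = 0 | obs) = 2/3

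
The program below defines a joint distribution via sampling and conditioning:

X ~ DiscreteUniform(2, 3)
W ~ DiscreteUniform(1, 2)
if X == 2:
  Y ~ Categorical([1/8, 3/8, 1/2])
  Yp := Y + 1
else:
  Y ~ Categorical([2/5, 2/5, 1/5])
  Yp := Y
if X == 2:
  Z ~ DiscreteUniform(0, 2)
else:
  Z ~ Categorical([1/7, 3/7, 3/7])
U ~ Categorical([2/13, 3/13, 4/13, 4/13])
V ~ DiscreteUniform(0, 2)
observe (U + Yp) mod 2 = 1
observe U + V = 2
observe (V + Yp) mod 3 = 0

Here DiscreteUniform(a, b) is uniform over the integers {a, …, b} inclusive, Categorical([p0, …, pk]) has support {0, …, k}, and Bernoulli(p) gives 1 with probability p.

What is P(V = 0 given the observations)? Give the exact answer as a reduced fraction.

P(V = 0 | obs) = 80/191

Enumerate traces; 30 have nonzero weight after conditioning:
  (X=2, W=1, Y=0, Z=0, U=0, V=2) weight 1/1872
  (X=2, W=1, Y=0, Z=1, U=0, V=2) weight 1/1872
  (X=2, W=1, Y=0, Z=2, U=0, V=2) weight 1/1872
  (X=2, W=1, Y=1, Z=0, U=1, V=1) weight 1/416
  (X=2, W=1, Y=1, Z=1, U=1, V=1) weight 1/416
  (X=2, W=1, Y=1, Z=2, U=1, V=1) weight 1/416
  (X=2, W=1, Y=2, Z=0, U=2, V=0) weight 1/234
  (X=2, W=1, Y=2, Z=1, U=2, V=0) weight 1/234
  … 22 more
Group by V:
  weight(V=0) = 1/39
  weight(V=1) = 23/1040
  weight(V=2) = 7/520
Total weight = 1/39 + 23/1040 + 7/520 = 191/3120
P(V=0 | obs) = 1/39 / 191/3120 = 80/191
P(V=1 | obs) = 23/1040 / 191/3120 = 69/191
P(V=2 | obs) = 7/520 / 191/3120 = 42/191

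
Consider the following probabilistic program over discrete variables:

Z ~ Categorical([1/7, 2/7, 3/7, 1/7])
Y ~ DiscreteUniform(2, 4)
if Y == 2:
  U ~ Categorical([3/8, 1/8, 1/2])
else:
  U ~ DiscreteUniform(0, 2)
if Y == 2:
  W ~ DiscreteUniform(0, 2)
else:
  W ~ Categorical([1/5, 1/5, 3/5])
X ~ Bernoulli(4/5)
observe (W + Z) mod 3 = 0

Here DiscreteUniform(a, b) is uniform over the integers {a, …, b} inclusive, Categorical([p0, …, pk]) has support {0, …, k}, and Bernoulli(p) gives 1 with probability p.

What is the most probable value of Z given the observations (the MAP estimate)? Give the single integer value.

argmax_v P(Z = v | obs) = 1

Enumerate traces; 72 have nonzero weight after conditioning:
  (Z=0, Y=2, U=0, W=0, X=0) weight 1/840
  (Z=0, Y=2, U=0, W=0, X=1) weight 1/210
  (Z=0, Y=2, U=1, W=0, X=0) weight 1/2520
  (Z=0, Y=2, U=1, W=0, X=1) weight 1/630
  (Z=0, Y=2, U=2, W=0, X=0) weight 1/630
  (Z=0, Y=2, U=2, W=0, X=1) weight 2/315
  (Z=0, Y=3, U=0, W=0, X=0) weight 1/1575
  (Z=0, Y=3, U=0, W=0, X=1) weight 4/1575
  (Z=1, Y=2, U=0, W=2, X=0) weight 1/420
  (Z=2, Y=2, U=0, W=1, X=0) weight 1/280
  … 62 more
Group by Z:
  weight(Z=0) = 11/315
  weight(Z=1) = 46/315
  weight(Z=2) = 11/105
  weight(Z=3) = 11/315
Total weight = 11/315 + 46/315 + 11/105 + 11/315 = 101/315
P(Z=0 | obs) = 11/315 / 101/315 = 11/101
P(Z=1 | obs) = 46/315 / 101/315 = 46/101
P(Z=2 | obs) = 11/105 / 101/315 = 33/101
P(Z=3 | obs) = 11/315 / 101/315 = 11/101
argmax = 1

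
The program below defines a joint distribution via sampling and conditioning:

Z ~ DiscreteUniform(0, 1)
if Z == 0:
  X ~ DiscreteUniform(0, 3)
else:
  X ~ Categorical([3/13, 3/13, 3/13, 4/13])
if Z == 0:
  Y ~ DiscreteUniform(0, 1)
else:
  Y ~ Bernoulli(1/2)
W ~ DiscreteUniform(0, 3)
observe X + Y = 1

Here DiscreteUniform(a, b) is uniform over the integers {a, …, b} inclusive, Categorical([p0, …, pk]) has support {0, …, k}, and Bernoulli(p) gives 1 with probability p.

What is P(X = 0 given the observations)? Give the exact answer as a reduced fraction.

P(X = 0 | obs) = 1/2

Enumerate traces; 16 have nonzero weight after conditioning:
  (Z=0, X=0, Y=1, W=0) weight 1/64
  (Z=0, X=0, Y=1, W=1) weight 1/64
  (Z=0, X=0, Y=1, W=2) weight 1/64
  (Z=0, X=0, Y=1, W=3) weight 1/64
  (Z=0, X=1, Y=0, W=0) weight 1/64
  (Z=0, X=1, Y=0, W=1) weight 1/64
  (Z=0, X=1, Y=0, W=2) weight 1/64
  (Z=0, X=1, Y=0, W=3) weight 1/64
  … 8 more
Group by X:
  weight(X=0) = 25/208
  weight(X=1) = 25/208
Total weight = 25/208 + 25/208 = 25/104
P(X=0 | obs) = 25/208 / 25/104 = 1/2
P(X=1 | obs) = 25/208 / 25/104 = 1/2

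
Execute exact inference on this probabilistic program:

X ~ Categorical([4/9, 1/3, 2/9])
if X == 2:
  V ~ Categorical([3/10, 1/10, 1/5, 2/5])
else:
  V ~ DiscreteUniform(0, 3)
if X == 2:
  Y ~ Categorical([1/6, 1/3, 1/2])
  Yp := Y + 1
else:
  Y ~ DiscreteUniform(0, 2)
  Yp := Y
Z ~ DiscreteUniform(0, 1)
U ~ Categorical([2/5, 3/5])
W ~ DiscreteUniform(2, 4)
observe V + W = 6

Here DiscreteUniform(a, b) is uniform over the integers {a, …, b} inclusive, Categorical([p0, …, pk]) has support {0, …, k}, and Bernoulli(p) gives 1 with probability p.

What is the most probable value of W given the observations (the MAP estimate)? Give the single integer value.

Enumerate traces; 72 have nonzero weight after conditioning:
  (X=0, V=2, Y=0, Z=0, U=0, W=4) weight 1/405
  (X=0, V=2, Y=0, Z=0, U=1, W=4) weight 1/270
  (X=0, V=2, Y=0, Z=1, U=0, W=4) weight 1/405
  (X=0, V=2, Y=0, Z=1, U=1, W=4) weight 1/270
  (X=0, V=2, Y=1, Z=0, U=0, W=4) weight 1/405
  (X=0, V=2, Y=1, Z=0, U=1, W=4) weight 1/270
  (X=0, V=2, Y=1, Z=1, U=0, W=4) weight 1/405
  (X=0, V=2, Y=1, Z=1, U=1, W=4) weight 1/270
  (X=0, V=3, Y=0, Z=0, U=0, W=3) weight 1/405
  … 63 more
Group by W:
  weight(W=3) = 17/180
  weight(W=4) = 43/540
Total weight = 17/180 + 43/540 = 47/270
P(W=3 | obs) = 17/180 / 47/270 = 51/94
P(W=4 | obs) = 43/540 / 47/270 = 43/94
argmax = 3

argmax_v P(W = v | obs) = 3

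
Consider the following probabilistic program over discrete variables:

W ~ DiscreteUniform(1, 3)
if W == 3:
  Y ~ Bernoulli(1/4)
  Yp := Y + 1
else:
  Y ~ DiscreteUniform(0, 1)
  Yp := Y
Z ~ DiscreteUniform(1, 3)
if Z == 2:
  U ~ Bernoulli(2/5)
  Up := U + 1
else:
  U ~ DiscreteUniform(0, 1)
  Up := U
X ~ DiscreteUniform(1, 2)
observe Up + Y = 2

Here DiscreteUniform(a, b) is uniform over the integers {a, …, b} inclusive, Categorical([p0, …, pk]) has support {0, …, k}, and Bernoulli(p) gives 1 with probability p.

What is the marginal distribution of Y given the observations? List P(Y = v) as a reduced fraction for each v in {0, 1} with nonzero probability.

Enumerate traces; 24 have nonzero weight after conditioning:
  (W=1, Y=0, Z=2, U=1, X=1) weight 1/90
  (W=1, Y=0, Z=2, U=1, X=2) weight 1/90
  (W=1, Y=1, Z=1, U=1, X=1) weight 1/72
  (W=1, Y=1, Z=1, U=1, X=2) weight 1/72
  (W=1, Y=1, Z=2, U=0, X=1) weight 1/60
  (W=1, Y=1, Z=2, U=0, X=2) weight 1/60
  (W=1, Y=1, Z=3, U=1, X=1) weight 1/72
  (W=1, Y=1, Z=3, U=1, X=2) weight 1/72
  … 16 more
Group by Y:
  weight(Y=0) = 7/90
  weight(Y=1) = 2/9
Total weight = 7/90 + 2/9 = 3/10
P(Y=0 | obs) = 7/90 / 3/10 = 7/27
P(Y=1 | obs) = 2/9 / 3/10 = 20/27

P(Y=0) = 7/27, P(Y=1) = 20/27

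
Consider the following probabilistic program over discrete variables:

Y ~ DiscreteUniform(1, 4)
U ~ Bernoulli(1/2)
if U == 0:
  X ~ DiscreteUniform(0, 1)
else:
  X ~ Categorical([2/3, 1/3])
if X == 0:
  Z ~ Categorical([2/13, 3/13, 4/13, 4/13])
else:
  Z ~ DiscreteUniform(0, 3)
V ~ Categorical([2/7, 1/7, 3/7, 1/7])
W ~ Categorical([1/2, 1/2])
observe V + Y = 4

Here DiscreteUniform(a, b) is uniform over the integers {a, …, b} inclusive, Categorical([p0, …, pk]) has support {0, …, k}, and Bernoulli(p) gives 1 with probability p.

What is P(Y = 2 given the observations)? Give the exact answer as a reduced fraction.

Enumerate traces; 128 have nonzero weight after conditioning:
  (Y=1, U=0, X=0, Z=0, V=3, W=0) weight 1/1456
  (Y=1, U=0, X=0, Z=0, V=3, W=1) weight 1/1456
  (Y=1, U=0, X=0, Z=1, V=3, W=0) weight 3/2912
  (Y=1, U=0, X=0, Z=1, V=3, W=1) weight 3/2912
  (Y=1, U=0, X=0, Z=2, V=3, W=0) weight 1/728
  (Y=1, U=0, X=0, Z=2, V=3, W=1) weight 1/728
  (Y=1, U=0, X=0, Z=3, V=3, W=0) weight 1/728
  (Y=1, U=0, X=0, Z=3, V=3, W=1) weight 1/728
  (Y=2, U=0, X=0, Z=0, V=2, W=0) weight 3/1456
  (Y=3, U=0, X=0, Z=0, V=1, W=0) weight 1/1456
  … 118 more
Group by Y:
  weight(Y=1) = 1/28
  weight(Y=2) = 3/28
  weight(Y=3) = 1/28
  weight(Y=4) = 1/14
Total weight = 1/28 + 3/28 + 1/28 + 1/14 = 1/4
P(Y=1 | obs) = 1/28 / 1/4 = 1/7
P(Y=2 | obs) = 3/28 / 1/4 = 3/7
P(Y=3 | obs) = 1/28 / 1/4 = 1/7
P(Y=4 | obs) = 1/14 / 1/4 = 2/7

P(Y = 2 | obs) = 3/7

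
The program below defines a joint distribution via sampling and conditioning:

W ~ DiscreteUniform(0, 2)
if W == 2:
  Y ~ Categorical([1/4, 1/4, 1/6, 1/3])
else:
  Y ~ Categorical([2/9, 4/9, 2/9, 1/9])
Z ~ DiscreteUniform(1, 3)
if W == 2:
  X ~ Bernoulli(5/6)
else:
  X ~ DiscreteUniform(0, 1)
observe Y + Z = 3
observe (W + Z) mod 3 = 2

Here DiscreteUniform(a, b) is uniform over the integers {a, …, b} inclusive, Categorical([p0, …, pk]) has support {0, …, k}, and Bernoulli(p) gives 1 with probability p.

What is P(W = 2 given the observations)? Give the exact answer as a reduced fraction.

Enumerate traces; 6 have nonzero weight after conditioning:
  (W=0, Y=1, Z=2, X=0) weight 2/81
  (W=0, Y=1, Z=2, X=1) weight 2/81
  (W=1, Y=2, Z=1, X=0) weight 1/81
  (W=1, Y=2, Z=1, X=1) weight 1/81
  (W=2, Y=0, Z=3, X=0) weight 1/216
  (W=2, Y=0, Z=3, X=1) weight 5/216
Group by W:
  weight(W=0) = 4/81
  weight(W=1) = 2/81
  weight(W=2) = 1/36
Total weight = 4/81 + 2/81 + 1/36 = 11/108
P(W=0 | obs) = 4/81 / 11/108 = 16/33
P(W=1 | obs) = 2/81 / 11/108 = 8/33
P(W=2 | obs) = 1/36 / 11/108 = 3/11

P(W = 2 | obs) = 3/11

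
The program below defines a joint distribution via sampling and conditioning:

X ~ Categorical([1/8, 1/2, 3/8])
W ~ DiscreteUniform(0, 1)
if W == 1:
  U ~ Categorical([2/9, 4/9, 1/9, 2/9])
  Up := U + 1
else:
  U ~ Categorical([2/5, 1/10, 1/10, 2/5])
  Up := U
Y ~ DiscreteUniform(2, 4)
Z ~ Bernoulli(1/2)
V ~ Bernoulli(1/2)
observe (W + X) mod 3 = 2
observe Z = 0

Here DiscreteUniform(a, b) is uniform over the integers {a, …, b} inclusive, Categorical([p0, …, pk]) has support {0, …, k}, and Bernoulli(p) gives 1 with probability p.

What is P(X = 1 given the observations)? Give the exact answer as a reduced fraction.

Enumerate traces; 48 have nonzero weight after conditioning:
  (X=1, W=1, U=0, Y=2, Z=0, V=0) weight 1/216
  (X=1, W=1, U=0, Y=2, Z=0, V=1) weight 1/216
  (X=1, W=1, U=0, Y=3, Z=0, V=0) weight 1/216
  (X=1, W=1, U=0, Y=3, Z=0, V=1) weight 1/216
  (X=1, W=1, U=0, Y=4, Z=0, V=0) weight 1/216
  (X=1, W=1, U=0, Y=4, Z=0, V=1) weight 1/216
  (X=1, W=1, U=1, Y=2, Z=0, V=0) weight 1/108
  (X=1, W=1, U=1, Y=2, Z=0, V=1) weight 1/108
  (X=2, W=0, U=0, Y=2, Z=0, V=0) weight 1/160
  … 39 more
Group by X:
  weight(X=1) = 1/8
  weight(X=2) = 3/32
Total weight = 1/8 + 3/32 = 7/32
P(X=1 | obs) = 1/8 / 7/32 = 4/7
P(X=2 | obs) = 3/32 / 7/32 = 3/7

P(X = 1 | obs) = 4/7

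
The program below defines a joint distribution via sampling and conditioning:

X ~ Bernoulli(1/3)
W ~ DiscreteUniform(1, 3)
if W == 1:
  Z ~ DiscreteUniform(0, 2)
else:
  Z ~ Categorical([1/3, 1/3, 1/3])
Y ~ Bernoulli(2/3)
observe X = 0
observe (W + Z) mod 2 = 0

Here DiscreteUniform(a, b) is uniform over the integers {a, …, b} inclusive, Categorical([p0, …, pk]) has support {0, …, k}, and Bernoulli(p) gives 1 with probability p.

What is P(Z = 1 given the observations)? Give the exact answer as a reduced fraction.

P(Z = 1 | obs) = 1/2

Enumerate traces; 8 have nonzero weight after conditioning:
  (X=0, W=1, Z=1, Y=0) weight 2/81
  (X=0, W=1, Z=1, Y=1) weight 4/81
  (X=0, W=2, Z=0, Y=0) weight 2/81
  (X=0, W=2, Z=0, Y=1) weight 4/81
  (X=0, W=2, Z=2, Y=0) weight 2/81
  (X=0, W=2, Z=2, Y=1) weight 4/81
  (X=0, W=3, Z=1, Y=0) weight 2/81
  (X=0, W=3, Z=1, Y=1) weight 4/81
Group by Z:
  weight(Z=0) = 2/27
  weight(Z=1) = 4/27
  weight(Z=2) = 2/27
Total weight = 2/27 + 4/27 + 2/27 = 8/27
P(Z=0 | obs) = 2/27 / 8/27 = 1/4
P(Z=1 | obs) = 4/27 / 8/27 = 1/2
P(Z=2 | obs) = 2/27 / 8/27 = 1/4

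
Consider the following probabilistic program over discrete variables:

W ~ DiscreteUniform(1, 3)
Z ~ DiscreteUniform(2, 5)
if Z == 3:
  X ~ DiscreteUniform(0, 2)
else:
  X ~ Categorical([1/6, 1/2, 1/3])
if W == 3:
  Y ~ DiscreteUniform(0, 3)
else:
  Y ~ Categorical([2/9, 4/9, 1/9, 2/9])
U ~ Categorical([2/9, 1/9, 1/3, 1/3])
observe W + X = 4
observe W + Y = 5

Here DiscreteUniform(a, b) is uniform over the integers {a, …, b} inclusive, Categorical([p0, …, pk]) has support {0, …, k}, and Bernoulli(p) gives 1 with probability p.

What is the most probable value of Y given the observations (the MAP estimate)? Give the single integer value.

Enumerate traces; 32 have nonzero weight after conditioning:
  (W=2, Z=2, X=2, Y=3, U=0) weight 1/729
  (W=2, Z=2, X=2, Y=3, U=1) weight 1/1458
  (W=2, Z=2, X=2, Y=3, U=2) weight 1/486
  (W=2, Z=2, X=2, Y=3, U=3) weight 1/486
  (W=2, Z=3, X=2, Y=3, U=0) weight 1/729
  (W=2, Z=3, X=2, Y=3, U=1) weight 1/1458
  (W=2, Z=3, X=2, Y=3, U=2) weight 1/486
  (W=2, Z=3, X=2, Y=3, U=3) weight 1/486
  (W=3, Z=2, X=1, Y=2, U=0) weight 1/432
  … 23 more
Group by Y:
  weight(Y=2) = 11/288
  weight(Y=3) = 2/81
Total weight = 11/288 + 2/81 = 163/2592
P(Y=2 | obs) = 11/288 / 163/2592 = 99/163
P(Y=3 | obs) = 2/81 / 163/2592 = 64/163
argmax = 2

argmax_v P(Y = v | obs) = 2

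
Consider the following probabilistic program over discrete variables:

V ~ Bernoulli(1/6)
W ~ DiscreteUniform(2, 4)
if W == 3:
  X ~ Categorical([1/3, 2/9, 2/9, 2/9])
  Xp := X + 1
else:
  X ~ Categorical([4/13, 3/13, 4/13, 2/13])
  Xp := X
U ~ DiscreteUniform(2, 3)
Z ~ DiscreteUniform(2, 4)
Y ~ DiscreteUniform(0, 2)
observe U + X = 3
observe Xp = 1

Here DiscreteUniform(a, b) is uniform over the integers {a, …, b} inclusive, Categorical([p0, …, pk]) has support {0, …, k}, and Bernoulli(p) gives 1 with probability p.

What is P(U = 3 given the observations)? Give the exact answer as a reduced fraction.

Enumerate traces; 54 have nonzero weight after conditioning:
  (V=0, W=2, X=1, U=2, Z=2, Y=0) weight 5/1404
  (V=0, W=2, X=1, U=2, Z=2, Y=1) weight 5/1404
  (V=0, W=2, X=1, U=2, Z=2, Y=2) weight 5/1404
  (V=0, W=2, X=1, U=2, Z=3, Y=0) weight 5/1404
  (V=0, W=2, X=1, U=2, Z=3, Y=1) weight 5/1404
  (V=0, W=2, X=1, U=2, Z=3, Y=2) weight 5/1404
  (V=0, W=2, X=1, U=2, Z=4, Y=0) weight 5/1404
  (V=0, W=2, X=1, U=2, Z=4, Y=1) weight 5/1404
  (V=0, W=3, X=0, U=3, Z=2, Y=0) weight 5/972
  … 45 more
Group by U:
  weight(U=2) = 1/13
  weight(U=3) = 1/18
Total weight = 1/13 + 1/18 = 31/234
P(U=2 | obs) = 1/13 / 31/234 = 18/31
P(U=3 | obs) = 1/18 / 31/234 = 13/31

P(U = 3 | obs) = 13/31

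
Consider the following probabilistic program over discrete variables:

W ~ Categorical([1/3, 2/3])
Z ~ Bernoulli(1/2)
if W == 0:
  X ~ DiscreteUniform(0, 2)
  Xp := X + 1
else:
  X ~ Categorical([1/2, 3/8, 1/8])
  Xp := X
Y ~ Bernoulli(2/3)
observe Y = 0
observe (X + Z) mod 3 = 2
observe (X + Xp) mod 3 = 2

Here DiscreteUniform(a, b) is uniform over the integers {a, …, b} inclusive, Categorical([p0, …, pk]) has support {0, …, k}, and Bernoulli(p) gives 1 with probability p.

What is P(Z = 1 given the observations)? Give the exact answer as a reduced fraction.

P(Z = 1 | obs) = 9/13

Enumerate traces; 2 have nonzero weight after conditioning:
  (W=0, Z=0, X=2, Y=0) weight 1/54
  (W=1, Z=1, X=1, Y=0) weight 1/24
Group by Z:
  weight(Z=0) = 1/54
  weight(Z=1) = 1/24
Total weight = 1/54 + 1/24 = 13/216
P(Z=0 | obs) = 1/54 / 13/216 = 4/13
P(Z=1 | obs) = 1/24 / 13/216 = 9/13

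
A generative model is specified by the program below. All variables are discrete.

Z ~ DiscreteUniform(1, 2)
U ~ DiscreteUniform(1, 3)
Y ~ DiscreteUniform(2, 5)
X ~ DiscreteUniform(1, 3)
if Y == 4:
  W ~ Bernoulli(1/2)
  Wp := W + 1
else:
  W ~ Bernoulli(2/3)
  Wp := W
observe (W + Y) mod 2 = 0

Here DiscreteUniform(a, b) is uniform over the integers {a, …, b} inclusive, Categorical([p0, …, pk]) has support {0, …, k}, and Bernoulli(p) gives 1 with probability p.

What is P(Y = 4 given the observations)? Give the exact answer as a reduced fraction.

Enumerate traces; 72 have nonzero weight after conditioning:
  (Z=1, U=1, Y=2, X=1, W=0) weight 1/216
  (Z=1, U=1, Y=2, X=2, W=0) weight 1/216
  (Z=1, U=1, Y=2, X=3, W=0) weight 1/216
  (Z=1, U=1, Y=3, X=1, W=1) weight 1/108
  (Z=1, U=1, Y=3, X=2, W=1) weight 1/108
  (Z=1, U=1, Y=3, X=3, W=1) weight 1/108
  (Z=1, U=1, Y=4, X=1, W=0) weight 1/144
  (Z=1, U=1, Y=4, X=2, W=0) weight 1/144
  (Z=1, U=1, Y=5, X=1, W=1) weight 1/108
  … 63 more
Group by Y:
  weight(Y=2) = 1/12
  weight(Y=3) = 1/6
  weight(Y=4) = 1/8
  weight(Y=5) = 1/6
Total weight = 1/12 + 1/6 + 1/8 + 1/6 = 13/24
P(Y=2 | obs) = 1/12 / 13/24 = 2/13
P(Y=3 | obs) = 1/6 / 13/24 = 4/13
P(Y=4 | obs) = 1/8 / 13/24 = 3/13
P(Y=5 | obs) = 1/6 / 13/24 = 4/13

P(Y = 4 | obs) = 3/13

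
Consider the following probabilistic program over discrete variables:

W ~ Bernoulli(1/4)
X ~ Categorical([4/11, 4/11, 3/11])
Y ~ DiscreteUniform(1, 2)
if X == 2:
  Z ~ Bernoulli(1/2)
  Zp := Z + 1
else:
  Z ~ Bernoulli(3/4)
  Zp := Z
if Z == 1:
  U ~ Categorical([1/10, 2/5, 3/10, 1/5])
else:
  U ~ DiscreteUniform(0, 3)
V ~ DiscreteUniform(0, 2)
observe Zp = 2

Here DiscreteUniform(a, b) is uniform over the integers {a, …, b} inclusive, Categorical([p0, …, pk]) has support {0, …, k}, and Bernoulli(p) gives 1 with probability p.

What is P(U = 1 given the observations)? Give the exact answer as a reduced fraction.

Enumerate traces; 48 have nonzero weight after conditioning:
  (W=0, X=2, Y=1, Z=1, U=0, V=0) weight 3/1760
  (W=0, X=2, Y=1, Z=1, U=0, V=1) weight 3/1760
  (W=0, X=2, Y=1, Z=1, U=0, V=2) weight 3/1760
  (W=0, X=2, Y=1, Z=1, U=1, V=0) weight 3/440
  (W=0, X=2, Y=1, Z=1, U=1, V=1) weight 3/440
  (W=0, X=2, Y=1, Z=1, U=1, V=2) weight 3/440
  (W=0, X=2, Y=1, Z=1, U=2, V=0) weight 9/1760
  (W=0, X=2, Y=1, Z=1, U=2, V=1) weight 9/1760
  (W=0, X=2, Y=1, Z=1, U=3, V=0) weight 3/880
  … 39 more
Group by U:
  weight(U=0) = 3/220
  weight(U=1) = 3/55
  weight(U=2) = 9/220
  weight(U=3) = 3/110
Total weight = 3/220 + 3/55 + 9/220 + 3/110 = 3/22
P(U=0 | obs) = 3/220 / 3/22 = 1/10
P(U=1 | obs) = 3/55 / 3/22 = 2/5
P(U=2 | obs) = 9/220 / 3/22 = 3/10
P(U=3 | obs) = 3/110 / 3/22 = 1/5

P(U = 1 | obs) = 2/5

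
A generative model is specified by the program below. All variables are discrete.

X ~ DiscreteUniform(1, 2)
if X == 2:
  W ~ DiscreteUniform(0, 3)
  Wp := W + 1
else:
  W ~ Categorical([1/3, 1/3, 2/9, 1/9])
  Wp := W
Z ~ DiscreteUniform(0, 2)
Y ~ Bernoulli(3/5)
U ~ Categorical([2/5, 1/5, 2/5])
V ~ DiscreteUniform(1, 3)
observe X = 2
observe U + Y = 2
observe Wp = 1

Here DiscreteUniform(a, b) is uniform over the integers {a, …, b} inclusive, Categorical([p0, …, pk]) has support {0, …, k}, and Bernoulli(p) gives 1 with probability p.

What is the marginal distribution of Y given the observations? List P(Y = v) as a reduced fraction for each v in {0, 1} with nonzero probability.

P(Y=0) = 4/7, P(Y=1) = 3/7

Enumerate traces; 18 have nonzero weight after conditioning:
  (X=2, W=0, Z=0, Y=0, U=2, V=1) weight 1/450
  (X=2, W=0, Z=0, Y=0, U=2, V=2) weight 1/450
  (X=2, W=0, Z=0, Y=0, U=2, V=3) weight 1/450
  (X=2, W=0, Z=0, Y=1, U=1, V=1) weight 1/600
  (X=2, W=0, Z=0, Y=1, U=1, V=2) weight 1/600
  (X=2, W=0, Z=0, Y=1, U=1, V=3) weight 1/600
  (X=2, W=0, Z=1, Y=0, U=2, V=1) weight 1/450
  (X=2, W=0, Z=1, Y=0, U=2, V=2) weight 1/450
  … 10 more
Group by Y:
  weight(Y=0) = 1/50
  weight(Y=1) = 3/200
Total weight = 1/50 + 3/200 = 7/200
P(Y=0 | obs) = 1/50 / 7/200 = 4/7
P(Y=1 | obs) = 3/200 / 7/200 = 3/7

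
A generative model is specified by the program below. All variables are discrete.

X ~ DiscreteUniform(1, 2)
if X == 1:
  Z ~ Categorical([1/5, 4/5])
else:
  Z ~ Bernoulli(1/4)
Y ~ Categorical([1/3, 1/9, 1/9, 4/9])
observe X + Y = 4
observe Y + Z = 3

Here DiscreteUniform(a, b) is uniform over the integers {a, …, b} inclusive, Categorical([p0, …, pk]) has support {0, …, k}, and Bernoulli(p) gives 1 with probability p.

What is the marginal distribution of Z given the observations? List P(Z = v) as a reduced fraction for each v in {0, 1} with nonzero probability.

Enumerate traces; 2 have nonzero weight after conditioning:
  (X=1, Z=0, Y=3) weight 2/45
  (X=2, Z=1, Y=2) weight 1/72
Group by Z:
  weight(Z=0) = 2/45
  weight(Z=1) = 1/72
Total weight = 2/45 + 1/72 = 7/120
P(Z=0 | obs) = 2/45 / 7/120 = 16/21
P(Z=1 | obs) = 1/72 / 7/120 = 5/21

P(Z=0) = 16/21, P(Z=1) = 5/21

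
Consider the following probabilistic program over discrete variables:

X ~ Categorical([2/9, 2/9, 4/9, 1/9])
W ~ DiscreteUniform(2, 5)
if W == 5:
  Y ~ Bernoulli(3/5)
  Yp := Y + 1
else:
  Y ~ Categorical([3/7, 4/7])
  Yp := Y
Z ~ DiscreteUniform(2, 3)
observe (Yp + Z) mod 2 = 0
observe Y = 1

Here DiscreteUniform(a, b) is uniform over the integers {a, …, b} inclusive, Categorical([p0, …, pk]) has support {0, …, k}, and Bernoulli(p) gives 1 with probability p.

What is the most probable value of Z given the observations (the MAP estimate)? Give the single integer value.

argmax_v P(Z = v | obs) = 3

Enumerate traces; 16 have nonzero weight after conditioning:
  (X=0, W=2, Y=1, Z=3) weight 1/63
  (X=0, W=3, Y=1, Z=3) weight 1/63
  (X=0, W=4, Y=1, Z=3) weight 1/63
  (X=0, W=5, Y=1, Z=2) weight 1/60
  (X=1, W=2, Y=1, Z=3) weight 1/63
  (X=1, W=3, Y=1, Z=3) weight 1/63
  (X=1, W=4, Y=1, Z=3) weight 1/63
  (X=1, W=5, Y=1, Z=2) weight 1/60
  … 8 more
Group by Z:
  weight(Z=2) = 3/40
  weight(Z=3) = 3/14
Total weight = 3/40 + 3/14 = 81/280
P(Z=2 | obs) = 3/40 / 81/280 = 7/27
P(Z=3 | obs) = 3/14 / 81/280 = 20/27
argmax = 3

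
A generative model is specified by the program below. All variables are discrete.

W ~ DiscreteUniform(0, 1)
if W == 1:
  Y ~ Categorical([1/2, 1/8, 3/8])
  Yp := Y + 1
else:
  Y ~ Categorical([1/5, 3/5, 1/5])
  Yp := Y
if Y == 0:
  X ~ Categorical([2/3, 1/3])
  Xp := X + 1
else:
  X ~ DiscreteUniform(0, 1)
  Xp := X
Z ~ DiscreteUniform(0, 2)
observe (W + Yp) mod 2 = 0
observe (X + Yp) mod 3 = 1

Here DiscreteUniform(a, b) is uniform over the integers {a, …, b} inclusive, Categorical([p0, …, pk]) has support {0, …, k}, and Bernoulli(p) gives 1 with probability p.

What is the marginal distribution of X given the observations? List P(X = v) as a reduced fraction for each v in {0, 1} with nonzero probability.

P(X=0) = 80/141, P(X=1) = 61/141

Enumerate traces; 9 have nonzero weight after conditioning:
  (W=0, Y=0, X=1, Z=0) weight 1/90
  (W=0, Y=0, X=1, Z=1) weight 1/90
  (W=0, Y=0, X=1, Z=2) weight 1/90
  (W=1, Y=0, X=0, Z=0) weight 1/18
  (W=1, Y=0, X=0, Z=1) weight 1/18
  (W=1, Y=0, X=0, Z=2) weight 1/18
  (W=1, Y=2, X=1, Z=0) weight 1/32
  (W=1, Y=2, X=1, Z=1) weight 1/32
  … 1 more
Group by X:
  weight(X=0) = 1/6
  weight(X=1) = 61/480
Total weight = 1/6 + 61/480 = 47/160
P(X=0 | obs) = 1/6 / 47/160 = 80/141
P(X=1 | obs) = 61/480 / 47/160 = 61/141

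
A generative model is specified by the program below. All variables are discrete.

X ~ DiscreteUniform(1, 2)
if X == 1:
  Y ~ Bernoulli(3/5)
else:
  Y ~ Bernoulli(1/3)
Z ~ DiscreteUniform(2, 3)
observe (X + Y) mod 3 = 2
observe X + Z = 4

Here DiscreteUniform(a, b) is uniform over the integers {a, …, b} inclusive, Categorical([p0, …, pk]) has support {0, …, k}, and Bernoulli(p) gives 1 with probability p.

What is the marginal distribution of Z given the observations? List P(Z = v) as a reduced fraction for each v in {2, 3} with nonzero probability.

P(Z=2) = 10/19, P(Z=3) = 9/19

Enumerate traces; 2 have nonzero weight after conditioning:
  (X=1, Y=1, Z=3) weight 3/20
  (X=2, Y=0, Z=2) weight 1/6
Group by Z:
  weight(Z=2) = 1/6
  weight(Z=3) = 3/20
Total weight = 1/6 + 3/20 = 19/60
P(Z=2 | obs) = 1/6 / 19/60 = 10/19
P(Z=3 | obs) = 3/20 / 19/60 = 9/19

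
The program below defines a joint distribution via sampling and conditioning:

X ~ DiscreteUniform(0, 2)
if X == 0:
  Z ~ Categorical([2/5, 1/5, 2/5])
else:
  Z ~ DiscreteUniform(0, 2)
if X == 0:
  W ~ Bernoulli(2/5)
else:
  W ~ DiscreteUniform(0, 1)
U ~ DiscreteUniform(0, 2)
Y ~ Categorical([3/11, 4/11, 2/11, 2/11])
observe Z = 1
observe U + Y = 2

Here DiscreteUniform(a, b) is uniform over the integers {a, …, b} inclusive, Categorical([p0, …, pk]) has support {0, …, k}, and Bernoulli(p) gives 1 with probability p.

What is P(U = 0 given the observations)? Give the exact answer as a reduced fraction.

P(U = 0 | obs) = 2/9

Enumerate traces; 18 have nonzero weight after conditioning:
  (X=0, Z=1, W=0, U=0, Y=2) weight 2/825
  (X=0, Z=1, W=0, U=1, Y=1) weight 4/825
  (X=0, Z=1, W=0, U=2, Y=0) weight 1/275
  (X=0, Z=1, W=1, U=0, Y=2) weight 4/2475
  (X=0, Z=1, W=1, U=1, Y=1) weight 8/2475
  (X=0, Z=1, W=1, U=2, Y=0) weight 2/825
  (X=1, Z=1, W=0, U=0, Y=2) weight 1/297
  (X=1, Z=1, W=0, U=1, Y=1) weight 2/297
  … 10 more
Group by U:
  weight(U=0) = 26/1485
  weight(U=1) = 52/1485
  weight(U=2) = 13/495
Total weight = 26/1485 + 52/1485 + 13/495 = 13/165
P(U=0 | obs) = 26/1485 / 13/165 = 2/9
P(U=1 | obs) = 52/1485 / 13/165 = 4/9
P(U=2 | obs) = 13/495 / 13/165 = 1/3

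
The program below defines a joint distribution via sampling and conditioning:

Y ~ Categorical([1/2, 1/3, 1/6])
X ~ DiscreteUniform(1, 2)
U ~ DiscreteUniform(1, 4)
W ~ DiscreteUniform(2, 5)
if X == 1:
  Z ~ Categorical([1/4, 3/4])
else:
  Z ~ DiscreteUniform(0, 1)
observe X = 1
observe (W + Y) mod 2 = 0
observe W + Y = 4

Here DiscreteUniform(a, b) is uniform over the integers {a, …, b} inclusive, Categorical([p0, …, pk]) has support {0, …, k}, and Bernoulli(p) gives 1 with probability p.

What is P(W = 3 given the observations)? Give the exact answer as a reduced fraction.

P(W = 3 | obs) = 1/3

Enumerate traces; 24 have nonzero weight after conditioning:
  (Y=0, X=1, U=1, W=4, Z=0) weight 1/256
  (Y=0, X=1, U=1, W=4, Z=1) weight 3/256
  (Y=0, X=1, U=2, W=4, Z=0) weight 1/256
  (Y=0, X=1, U=2, W=4, Z=1) weight 3/256
  (Y=0, X=1, U=3, W=4, Z=0) weight 1/256
  (Y=0, X=1, U=3, W=4, Z=1) weight 3/256
  (Y=0, X=1, U=4, W=4, Z=0) weight 1/256
  (Y=0, X=1, U=4, W=4, Z=1) weight 3/256
  (Y=1, X=1, U=1, W=3, Z=0) weight 1/384
  (Y=2, X=1, U=1, W=2, Z=0) weight 1/768
  … 14 more
Group by W:
  weight(W=2) = 1/48
  weight(W=3) = 1/24
  weight(W=4) = 1/16
Total weight = 1/48 + 1/24 + 1/16 = 1/8
P(W=2 | obs) = 1/48 / 1/8 = 1/6
P(W=3 | obs) = 1/24 / 1/8 = 1/3
P(W=4 | obs) = 1/16 / 1/8 = 1/2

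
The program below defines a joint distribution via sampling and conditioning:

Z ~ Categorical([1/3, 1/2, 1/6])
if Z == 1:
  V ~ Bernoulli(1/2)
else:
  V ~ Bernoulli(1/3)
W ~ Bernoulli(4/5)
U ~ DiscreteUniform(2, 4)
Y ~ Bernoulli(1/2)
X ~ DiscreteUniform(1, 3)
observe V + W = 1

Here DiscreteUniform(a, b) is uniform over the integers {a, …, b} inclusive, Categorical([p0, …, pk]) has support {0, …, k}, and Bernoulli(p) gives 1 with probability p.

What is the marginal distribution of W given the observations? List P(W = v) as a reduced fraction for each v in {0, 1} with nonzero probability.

Enumerate traces; 108 have nonzero weight after conditioning:
  (Z=0, V=0, W=1, U=2, Y=0, X=1) weight 4/405
  (Z=0, V=0, W=1, U=2, Y=0, X=2) weight 4/405
  (Z=0, V=0, W=1, U=2, Y=0, X=3) weight 4/405
  (Z=0, V=0, W=1, U=2, Y=1, X=1) weight 4/405
  (Z=0, V=0, W=1, U=2, Y=1, X=2) weight 4/405
  (Z=0, V=0, W=1, U=2, Y=1, X=3) weight 4/405
  (Z=0, V=0, W=1, U=3, Y=0, X=1) weight 4/405
  (Z=0, V=0, W=1, U=3, Y=0, X=2) weight 4/405
  (Z=0, V=1, W=0, U=2, Y=0, X=1) weight 1/810
  … 99 more
Group by W:
  weight(W=0) = 1/12
  weight(W=1) = 7/15
Total weight = 1/12 + 7/15 = 11/20
P(W=0 | obs) = 1/12 / 11/20 = 5/33
P(W=1 | obs) = 7/15 / 11/20 = 28/33

P(W=0) = 5/33, P(W=1) = 28/33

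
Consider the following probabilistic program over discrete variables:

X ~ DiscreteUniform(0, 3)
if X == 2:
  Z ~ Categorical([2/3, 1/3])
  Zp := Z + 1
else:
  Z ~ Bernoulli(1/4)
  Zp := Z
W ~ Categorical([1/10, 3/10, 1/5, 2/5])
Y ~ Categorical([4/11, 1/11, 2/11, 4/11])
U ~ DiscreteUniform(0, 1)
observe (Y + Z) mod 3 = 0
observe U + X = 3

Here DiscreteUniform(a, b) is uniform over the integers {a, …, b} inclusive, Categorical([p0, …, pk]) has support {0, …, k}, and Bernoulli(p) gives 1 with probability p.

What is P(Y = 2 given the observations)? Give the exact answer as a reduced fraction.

P(Y = 2 | obs) = 7/75

Enumerate traces; 24 have nonzero weight after conditioning:
  (X=2, Z=0, W=0, Y=0, U=1) weight 1/330
  (X=2, Z=0, W=0, Y=3, U=1) weight 1/330
  (X=2, Z=0, W=1, Y=0, U=1) weight 1/110
  (X=2, Z=0, W=1, Y=3, U=1) weight 1/110
  (X=2, Z=0, W=2, Y=0, U=1) weight 1/165
  (X=2, Z=0, W=2, Y=3, U=1) weight 1/165
  (X=2, Z=0, W=3, Y=0, U=1) weight 2/165
  (X=2, Z=0, W=3, Y=3, U=1) weight 2/165
  (X=2, Z=1, W=0, Y=2, U=1) weight 1/1320
  … 15 more
Group by Y:
  weight(Y=0) = 17/264
  weight(Y=2) = 7/528
  weight(Y=3) = 17/264
Total weight = 17/264 + 7/528 + 17/264 = 25/176
P(Y=0 | obs) = 17/264 / 25/176 = 34/75
P(Y=2 | obs) = 7/528 / 25/176 = 7/75
P(Y=3 | obs) = 17/264 / 25/176 = 34/75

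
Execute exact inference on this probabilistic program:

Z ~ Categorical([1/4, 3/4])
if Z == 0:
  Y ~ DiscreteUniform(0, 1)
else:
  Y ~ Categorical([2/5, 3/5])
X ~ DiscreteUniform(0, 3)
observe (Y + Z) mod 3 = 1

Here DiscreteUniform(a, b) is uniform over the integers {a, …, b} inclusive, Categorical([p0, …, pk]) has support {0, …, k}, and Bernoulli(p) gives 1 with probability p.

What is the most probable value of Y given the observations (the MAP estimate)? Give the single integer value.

argmax_v P(Y = v | obs) = 0

Enumerate traces; 8 have nonzero weight after conditioning:
  (Z=0, Y=1, X=0) weight 1/32
  (Z=0, Y=1, X=1) weight 1/32
  (Z=0, Y=1, X=2) weight 1/32
  (Z=0, Y=1, X=3) weight 1/32
  (Z=1, Y=0, X=0) weight 3/40
  (Z=1, Y=0, X=1) weight 3/40
  (Z=1, Y=0, X=2) weight 3/40
  (Z=1, Y=0, X=3) weight 3/40
Group by Y:
  weight(Y=0) = 3/10
  weight(Y=1) = 1/8
Total weight = 3/10 + 1/8 = 17/40
P(Y=0 | obs) = 3/10 / 17/40 = 12/17
P(Y=1 | obs) = 1/8 / 17/40 = 5/17
argmax = 0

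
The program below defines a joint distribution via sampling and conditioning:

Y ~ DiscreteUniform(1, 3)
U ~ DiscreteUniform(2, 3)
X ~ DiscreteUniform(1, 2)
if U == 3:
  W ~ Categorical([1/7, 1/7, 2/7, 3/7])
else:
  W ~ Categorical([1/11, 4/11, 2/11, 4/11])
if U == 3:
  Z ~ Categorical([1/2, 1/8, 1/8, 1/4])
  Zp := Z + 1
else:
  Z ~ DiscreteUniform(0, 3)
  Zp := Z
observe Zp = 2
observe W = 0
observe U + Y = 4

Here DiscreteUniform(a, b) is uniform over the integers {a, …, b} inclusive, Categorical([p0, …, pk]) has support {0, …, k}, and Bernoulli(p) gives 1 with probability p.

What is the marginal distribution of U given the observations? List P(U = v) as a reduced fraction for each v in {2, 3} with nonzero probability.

Enumerate traces; 4 have nonzero weight after conditioning:
  (Y=1, U=3, X=1, W=0, Z=1) weight 1/672
  (Y=1, U=3, X=2, W=0, Z=1) weight 1/672
  (Y=2, U=2, X=1, W=0, Z=2) weight 1/528
  (Y=2, U=2, X=2, W=0, Z=2) weight 1/528
Group by U:
  weight(U=2) = 1/264
  weight(U=3) = 1/336
Total weight = 1/264 + 1/336 = 25/3696
P(U=2 | obs) = 1/264 / 25/3696 = 14/25
P(U=3 | obs) = 1/336 / 25/3696 = 11/25

P(U=2) = 14/25, P(U=3) = 11/25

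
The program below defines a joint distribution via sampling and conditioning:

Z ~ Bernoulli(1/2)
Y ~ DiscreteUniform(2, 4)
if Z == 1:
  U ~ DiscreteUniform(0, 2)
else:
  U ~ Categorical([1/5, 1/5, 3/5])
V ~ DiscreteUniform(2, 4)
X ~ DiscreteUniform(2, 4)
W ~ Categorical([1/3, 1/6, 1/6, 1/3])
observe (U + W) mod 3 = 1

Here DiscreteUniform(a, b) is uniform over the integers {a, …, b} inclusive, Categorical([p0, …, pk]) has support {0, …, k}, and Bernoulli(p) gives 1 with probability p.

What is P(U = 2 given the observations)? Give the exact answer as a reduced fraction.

Enumerate traces; 216 have nonzero weight after conditioning:
  (Z=0, Y=2, U=0, V=2, X=2, W=1) weight 1/1620
  (Z=0, Y=2, U=0, V=2, X=3, W=1) weight 1/1620
  (Z=0, Y=2, U=0, V=2, X=4, W=1) weight 1/1620
  (Z=0, Y=2, U=0, V=3, X=2, W=1) weight 1/1620
  (Z=0, Y=2, U=0, V=3, X=3, W=1) weight 1/1620
  (Z=0, Y=2, U=0, V=3, X=4, W=1) weight 1/1620
  (Z=0, Y=2, U=0, V=4, X=2, W=1) weight 1/1620
  (Z=0, Y=2, U=0, V=4, X=3, W=1) weight 1/1620
  (Z=0, Y=2, U=1, V=2, X=2, W=0) weight 1/810
  (Z=0, Y=2, U=2, V=2, X=2, W=2) weight 1/540
  … 206 more
Group by U:
  weight(U=0) = 2/45
  weight(U=1) = 8/45
  weight(U=2) = 7/90
Total weight = 2/45 + 8/45 + 7/90 = 3/10
P(U=0 | obs) = 2/45 / 3/10 = 4/27
P(U=1 | obs) = 8/45 / 3/10 = 16/27
P(U=2 | obs) = 7/90 / 3/10 = 7/27

P(U = 2 | obs) = 7/27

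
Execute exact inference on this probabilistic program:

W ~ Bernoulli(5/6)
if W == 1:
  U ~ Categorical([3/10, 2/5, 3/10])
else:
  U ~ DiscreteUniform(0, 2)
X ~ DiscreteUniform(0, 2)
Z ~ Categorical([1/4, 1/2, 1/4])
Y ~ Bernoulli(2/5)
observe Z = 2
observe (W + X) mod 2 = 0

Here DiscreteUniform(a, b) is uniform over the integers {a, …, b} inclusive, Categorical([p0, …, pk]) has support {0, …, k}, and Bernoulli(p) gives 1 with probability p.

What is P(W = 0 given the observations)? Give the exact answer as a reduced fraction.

P(W = 0 | obs) = 2/7

Enumerate traces; 18 have nonzero weight after conditioning:
  (W=0, U=0, X=0, Z=2, Y=0) weight 1/360
  (W=0, U=0, X=0, Z=2, Y=1) weight 1/540
  (W=0, U=0, X=2, Z=2, Y=0) weight 1/360
  (W=0, U=0, X=2, Z=2, Y=1) weight 1/540
  (W=0, U=1, X=0, Z=2, Y=0) weight 1/360
  (W=0, U=1, X=0, Z=2, Y=1) weight 1/540
  (W=0, U=1, X=2, Z=2, Y=0) weight 1/360
  (W=0, U=1, X=2, Z=2, Y=1) weight 1/540
  (W=1, U=0, X=1, Z=2, Y=0) weight 1/80
  … 9 more
Group by W:
  weight(W=0) = 1/36
  weight(W=1) = 5/72
Total weight = 1/36 + 5/72 = 7/72
P(W=0 | obs) = 1/36 / 7/72 = 2/7
P(W=1 | obs) = 5/72 / 7/72 = 5/7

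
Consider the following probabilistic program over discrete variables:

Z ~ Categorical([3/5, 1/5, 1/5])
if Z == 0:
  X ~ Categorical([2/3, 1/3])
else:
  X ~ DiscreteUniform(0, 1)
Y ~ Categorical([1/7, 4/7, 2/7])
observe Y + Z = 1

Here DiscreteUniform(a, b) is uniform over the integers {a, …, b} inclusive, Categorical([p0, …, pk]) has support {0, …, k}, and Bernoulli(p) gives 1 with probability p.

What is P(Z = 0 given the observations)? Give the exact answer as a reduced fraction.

P(Z = 0 | obs) = 12/13

Enumerate traces; 4 have nonzero weight after conditioning:
  (Z=0, X=0, Y=1) weight 8/35
  (Z=0, X=1, Y=1) weight 4/35
  (Z=1, X=0, Y=0) weight 1/70
  (Z=1, X=1, Y=0) weight 1/70
Group by Z:
  weight(Z=0) = 12/35
  weight(Z=1) = 1/35
Total weight = 12/35 + 1/35 = 13/35
P(Z=0 | obs) = 12/35 / 13/35 = 12/13
P(Z=1 | obs) = 1/35 / 13/35 = 1/13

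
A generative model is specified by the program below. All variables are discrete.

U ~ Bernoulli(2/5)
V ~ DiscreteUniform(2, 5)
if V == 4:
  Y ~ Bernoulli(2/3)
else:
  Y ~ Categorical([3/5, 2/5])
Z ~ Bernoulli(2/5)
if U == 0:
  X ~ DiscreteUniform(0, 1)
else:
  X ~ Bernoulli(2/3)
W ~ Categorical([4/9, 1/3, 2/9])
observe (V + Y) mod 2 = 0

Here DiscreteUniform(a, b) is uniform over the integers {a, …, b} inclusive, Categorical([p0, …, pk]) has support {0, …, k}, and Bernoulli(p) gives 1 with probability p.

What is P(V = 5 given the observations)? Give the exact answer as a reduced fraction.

P(V = 5 | obs) = 3/13

Enumerate traces; 96 have nonzero weight after conditioning:
  (U=0, V=2, Y=0, Z=0, X=0, W=0) weight 3/250
  (U=0, V=2, Y=0, Z=0, X=0, W=1) weight 9/1000
  (U=0, V=2, Y=0, Z=0, X=0, W=2) weight 3/500
  (U=0, V=2, Y=0, Z=0, X=1, W=0) weight 3/250
  (U=0, V=2, Y=0, Z=0, X=1, W=1) weight 9/1000
  (U=0, V=2, Y=0, Z=0, X=1, W=2) weight 3/500
  (U=0, V=2, Y=0, Z=1, X=0, W=0) weight 1/125
  (U=0, V=2, Y=0, Z=1, X=0, W=1) weight 3/500
  (U=0, V=3, Y=1, Z=0, X=0, W=0) weight 1/125
  (U=0, V=4, Y=0, Z=0, X=0, W=0) weight 1/150
  … 86 more
Group by V:
  weight(V=2) = 3/20
  weight(V=3) = 1/10
  weight(V=4) = 1/12
  weight(V=5) = 1/10
Total weight = 3/20 + 1/10 + 1/12 + 1/10 = 13/30
P(V=2 | obs) = 3/20 / 13/30 = 9/26
P(V=3 | obs) = 1/10 / 13/30 = 3/13
P(V=4 | obs) = 1/12 / 13/30 = 5/26
P(V=5 | obs) = 1/10 / 13/30 = 3/13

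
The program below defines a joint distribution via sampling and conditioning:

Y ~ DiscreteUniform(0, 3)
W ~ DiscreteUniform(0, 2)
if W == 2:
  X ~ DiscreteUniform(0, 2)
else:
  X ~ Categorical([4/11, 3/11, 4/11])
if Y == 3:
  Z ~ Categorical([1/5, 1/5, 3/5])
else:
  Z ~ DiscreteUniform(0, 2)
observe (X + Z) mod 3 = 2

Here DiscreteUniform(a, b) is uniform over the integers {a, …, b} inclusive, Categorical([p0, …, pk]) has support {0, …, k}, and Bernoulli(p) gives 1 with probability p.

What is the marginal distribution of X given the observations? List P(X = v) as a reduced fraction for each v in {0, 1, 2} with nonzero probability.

Enumerate traces; 36 have nonzero weight after conditioning:
  (Y=0, W=0, X=0, Z=2) weight 1/99
  (Y=0, W=0, X=1, Z=1) weight 1/132
  (Y=0, W=0, X=2, Z=0) weight 1/99
  (Y=0, W=1, X=0, Z=2) weight 1/99
  (Y=0, W=1, X=1, Z=1) weight 1/132
  (Y=0, W=1, X=2, Z=0) weight 1/99
  (Y=0, W=2, X=0, Z=2) weight 1/108
  (Y=0, W=2, X=1, Z=1) weight 1/108
  … 28 more
Group by X:
  weight(X=0) = 14/99
  weight(X=1) = 29/330
  weight(X=2) = 7/66
Total weight = 14/99 + 29/330 + 7/66 = 166/495
P(X=0 | obs) = 14/99 / 166/495 = 35/83
P(X=1 | obs) = 29/330 / 166/495 = 87/332
P(X=2 | obs) = 7/66 / 166/495 = 105/332

P(X=0) = 35/83, P(X=1) = 87/332, P(X=2) = 105/332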